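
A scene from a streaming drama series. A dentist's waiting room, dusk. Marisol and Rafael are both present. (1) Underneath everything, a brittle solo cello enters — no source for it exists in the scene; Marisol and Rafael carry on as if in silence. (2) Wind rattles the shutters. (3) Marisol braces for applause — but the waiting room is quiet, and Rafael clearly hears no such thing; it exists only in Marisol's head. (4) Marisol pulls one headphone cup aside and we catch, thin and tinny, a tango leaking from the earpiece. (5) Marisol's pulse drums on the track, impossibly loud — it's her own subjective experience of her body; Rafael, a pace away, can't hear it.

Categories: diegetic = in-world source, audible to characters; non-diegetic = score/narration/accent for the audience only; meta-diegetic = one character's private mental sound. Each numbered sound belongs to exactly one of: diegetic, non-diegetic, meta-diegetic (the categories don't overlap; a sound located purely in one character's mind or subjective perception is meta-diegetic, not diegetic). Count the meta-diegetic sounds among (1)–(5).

2

(1) is non-diegetic: score with no on-screen or off-screen source; it exists for the audience alone.
Sound (2): it's the actual ambient sound of the location, so diegetic.
(3) Marisol alone 'hears' it — an imagined sound, not present in the space → meta-diegetic.
(4) is diegetic: the headphones are an on-screen source.
(5) point-of-audition from inside Marisol's body; not a sound in the room → meta-diegetic.
Meta-diegetic: (3), (5) — that's 2.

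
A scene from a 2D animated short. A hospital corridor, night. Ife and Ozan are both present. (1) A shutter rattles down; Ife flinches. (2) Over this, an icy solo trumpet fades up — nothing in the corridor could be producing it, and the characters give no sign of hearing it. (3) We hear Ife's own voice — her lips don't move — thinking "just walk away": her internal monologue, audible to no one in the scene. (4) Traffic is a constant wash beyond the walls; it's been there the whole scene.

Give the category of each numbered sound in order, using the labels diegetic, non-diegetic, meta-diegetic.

diegetic, non-diegetic, meta-diegetic, diegetic

(1) is diegetic: a shutter is a real object/event in the scene's world.
(2) is non-diegetic: it has no source in the story world and no character can hear it — it's underscore.
Sound (3): Ife's thought-voice: a private mental sound no other character can hear, so meta-diegetic.
(4) traffic is part of the location's real environment → diegetic.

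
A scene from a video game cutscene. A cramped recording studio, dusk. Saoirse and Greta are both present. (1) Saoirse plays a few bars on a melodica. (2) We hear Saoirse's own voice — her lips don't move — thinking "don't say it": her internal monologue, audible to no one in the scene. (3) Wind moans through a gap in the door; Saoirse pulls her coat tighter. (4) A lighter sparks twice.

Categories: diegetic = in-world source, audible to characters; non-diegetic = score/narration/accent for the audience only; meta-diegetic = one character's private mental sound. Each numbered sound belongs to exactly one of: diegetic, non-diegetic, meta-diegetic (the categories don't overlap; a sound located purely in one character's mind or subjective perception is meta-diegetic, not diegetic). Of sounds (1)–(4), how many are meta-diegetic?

Sound (1): Saoirse is producing the music live, in the story world, so diegetic.
Sound (2): Saoirse's thought-voice: a private mental sound no other character can hear, so meta-diegetic.
Sound (3): wind is part of the location's real environment, so diegetic.
Sound (4): an in-world source (a lighter); characters could hear it, so diegetic.
Meta-diegetic: (2) — that's 1.

1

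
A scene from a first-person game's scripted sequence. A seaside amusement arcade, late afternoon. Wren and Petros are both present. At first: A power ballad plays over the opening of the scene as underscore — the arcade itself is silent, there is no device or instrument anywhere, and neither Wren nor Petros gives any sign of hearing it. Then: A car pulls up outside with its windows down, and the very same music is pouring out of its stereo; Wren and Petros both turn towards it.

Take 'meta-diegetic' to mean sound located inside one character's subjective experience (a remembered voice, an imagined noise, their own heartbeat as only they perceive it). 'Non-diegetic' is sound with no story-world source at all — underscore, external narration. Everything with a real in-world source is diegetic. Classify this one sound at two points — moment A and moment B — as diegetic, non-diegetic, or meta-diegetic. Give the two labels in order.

Moment A: no in-world source exists and no character can hear it — underscore → non-diegetic.
Moment B: the car stereo is now a real source in the story world and the characters hear it → diegetic.

non-diegetic, diegetic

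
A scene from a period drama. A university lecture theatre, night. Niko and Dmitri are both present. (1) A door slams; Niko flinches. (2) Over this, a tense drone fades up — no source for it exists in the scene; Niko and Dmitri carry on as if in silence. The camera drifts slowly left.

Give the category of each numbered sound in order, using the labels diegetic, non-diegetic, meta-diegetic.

diegetic, non-diegetic

(1) an in-world source (a door); characters could hear it → diegetic.
(2) is non-diegetic: it has no source in the story world and no character can hear it — it's underscore.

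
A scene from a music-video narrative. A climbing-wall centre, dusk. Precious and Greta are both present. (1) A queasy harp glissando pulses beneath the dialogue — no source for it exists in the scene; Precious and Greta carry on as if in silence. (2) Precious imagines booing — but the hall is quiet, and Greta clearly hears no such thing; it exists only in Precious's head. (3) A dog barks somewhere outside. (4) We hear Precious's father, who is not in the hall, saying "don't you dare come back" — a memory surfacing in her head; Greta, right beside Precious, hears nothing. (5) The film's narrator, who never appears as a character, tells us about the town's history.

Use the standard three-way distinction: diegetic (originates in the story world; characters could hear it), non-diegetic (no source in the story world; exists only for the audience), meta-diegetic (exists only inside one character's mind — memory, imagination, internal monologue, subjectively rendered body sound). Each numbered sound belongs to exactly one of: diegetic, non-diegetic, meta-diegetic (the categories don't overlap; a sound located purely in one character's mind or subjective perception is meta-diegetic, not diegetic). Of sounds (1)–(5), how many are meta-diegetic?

2

(1) nothing in the hall produces it and the characters don't hear it — pure soundtrack → non-diegetic.
Sound (2): the sound is imagined by Precious; nothing in the story world is producing it and Greta can't hear it, so meta-diegetic.
(3) an in-world source (a dog); characters could hear it → diegetic.
(4) the voice is a memory playing only inside Precious's mind; Greta can't hear it → meta-diegetic.
Sound (5): commentary laid over the scene from outside the fiction, so non-diegetic.
Meta-diegetic: (2), (4) — that's 2.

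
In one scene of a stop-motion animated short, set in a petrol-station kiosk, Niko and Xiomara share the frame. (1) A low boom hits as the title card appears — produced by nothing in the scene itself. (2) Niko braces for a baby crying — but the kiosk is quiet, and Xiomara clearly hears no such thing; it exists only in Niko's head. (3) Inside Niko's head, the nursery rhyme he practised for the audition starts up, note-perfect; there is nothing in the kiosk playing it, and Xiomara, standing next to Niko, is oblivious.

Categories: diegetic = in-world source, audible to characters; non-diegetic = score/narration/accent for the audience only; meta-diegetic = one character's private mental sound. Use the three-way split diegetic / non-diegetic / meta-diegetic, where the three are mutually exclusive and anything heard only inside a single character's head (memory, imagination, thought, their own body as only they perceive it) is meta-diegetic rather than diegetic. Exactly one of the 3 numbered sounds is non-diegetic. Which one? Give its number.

(1) nothing in the scene produces it; it's an accent added for the audience → non-diegetic.
Sound (2): the sound is imagined by Niko; nothing in the story world is producing it and Xiomara can't hear it, so meta-diegetic.
Sound (3): it lives in Niko's subjectivity, not in the kiosk, so meta-diegetic.
Only (1) is non-diegetic.

1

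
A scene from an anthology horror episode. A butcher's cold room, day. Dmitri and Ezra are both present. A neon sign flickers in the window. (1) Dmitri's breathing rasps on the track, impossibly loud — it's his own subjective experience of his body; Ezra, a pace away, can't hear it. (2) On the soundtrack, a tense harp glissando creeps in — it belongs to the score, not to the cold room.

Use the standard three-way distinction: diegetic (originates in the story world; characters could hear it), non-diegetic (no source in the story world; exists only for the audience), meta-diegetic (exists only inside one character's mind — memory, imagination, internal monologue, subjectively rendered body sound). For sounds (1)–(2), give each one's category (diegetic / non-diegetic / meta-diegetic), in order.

meta-diegetic, non-diegetic

(1) is meta-diegetic: it's Dmitri's internal bodily sensation rendered as sound; only Dmitri 'hears' it.
(2) nothing in the cold room produces it and the characters don't hear it — pure soundtrack → non-diegetic.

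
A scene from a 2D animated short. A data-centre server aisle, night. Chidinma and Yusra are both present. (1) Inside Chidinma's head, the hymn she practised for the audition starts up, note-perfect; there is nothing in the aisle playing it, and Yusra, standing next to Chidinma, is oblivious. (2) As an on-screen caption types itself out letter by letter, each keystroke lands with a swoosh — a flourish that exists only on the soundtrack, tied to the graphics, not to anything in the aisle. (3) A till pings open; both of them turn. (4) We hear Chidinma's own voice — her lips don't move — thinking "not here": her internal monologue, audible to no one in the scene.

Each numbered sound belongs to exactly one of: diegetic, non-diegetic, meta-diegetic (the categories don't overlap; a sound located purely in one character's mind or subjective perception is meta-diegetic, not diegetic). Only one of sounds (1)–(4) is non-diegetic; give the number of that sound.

(1) is meta-diegetic: remembered music, private to Chidinma — Yusra is oblivious because it isn't in the room.
Sound (2): sound married to a title/caption — outside the diegesis by definition, so non-diegetic.
Sound (3): the sound comes from a till physically present in the location, so diegetic.
(4) it's Chidinma's unspoken thought, heard only by the audience via her subjectivity → meta-diegetic.
Only (2) is non-diegetic.

2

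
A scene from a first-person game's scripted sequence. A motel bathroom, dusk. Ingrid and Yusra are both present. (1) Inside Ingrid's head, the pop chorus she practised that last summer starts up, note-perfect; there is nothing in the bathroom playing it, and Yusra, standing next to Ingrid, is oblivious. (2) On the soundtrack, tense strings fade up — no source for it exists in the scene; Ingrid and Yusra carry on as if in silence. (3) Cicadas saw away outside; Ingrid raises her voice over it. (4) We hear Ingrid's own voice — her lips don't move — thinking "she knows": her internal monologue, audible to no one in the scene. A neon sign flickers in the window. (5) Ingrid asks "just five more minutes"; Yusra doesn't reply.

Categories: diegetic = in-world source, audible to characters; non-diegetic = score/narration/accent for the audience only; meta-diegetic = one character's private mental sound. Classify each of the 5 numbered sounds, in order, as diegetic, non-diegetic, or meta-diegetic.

meta-diegetic, non-diegetic, diegetic, meta-diegetic, diegetic

(1) it lives in Ingrid's subjectivity, not in the bathroom → meta-diegetic.
(2) is non-diegetic: it has no source in the story world and no character can hear it — it's underscore.
(3) is diegetic: ambient/room sound belonging to the story's physical space.
Sound (4): Ingrid's thought-voice: a private mental sound no other character can hear, so meta-diegetic.
(5) is diegetic: Ingrid is a character speaking aloud in the scene.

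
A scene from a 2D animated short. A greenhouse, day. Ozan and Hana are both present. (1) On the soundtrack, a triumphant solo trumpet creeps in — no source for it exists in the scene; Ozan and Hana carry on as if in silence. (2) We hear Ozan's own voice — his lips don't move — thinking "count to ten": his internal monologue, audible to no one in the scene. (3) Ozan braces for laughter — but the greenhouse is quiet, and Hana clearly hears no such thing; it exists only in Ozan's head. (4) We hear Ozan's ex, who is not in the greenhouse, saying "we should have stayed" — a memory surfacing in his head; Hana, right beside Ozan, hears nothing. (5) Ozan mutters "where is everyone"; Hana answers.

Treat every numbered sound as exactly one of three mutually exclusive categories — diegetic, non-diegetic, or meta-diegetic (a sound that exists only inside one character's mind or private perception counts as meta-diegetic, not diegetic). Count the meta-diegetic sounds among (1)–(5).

(1) it has no source in the story world and no character can hear it — it's underscore → non-diegetic.
(2) it's Ozan's unspoken thought, heard only by the audience via his subjectivity → meta-diegetic.
(3) the sound is imagined by Ozan; nothing in the story world is producing it and Hana can't hear it → meta-diegetic.
(4) the voice is a memory playing only inside Ozan's mind; Hana can't hear it → meta-diegetic.
Sound (5): on-screen dialogue — Ozan speaks and Hana is there to hear, so diegetic.
So 3 of the 5 are meta-diegetic: (2), (3), (4).

3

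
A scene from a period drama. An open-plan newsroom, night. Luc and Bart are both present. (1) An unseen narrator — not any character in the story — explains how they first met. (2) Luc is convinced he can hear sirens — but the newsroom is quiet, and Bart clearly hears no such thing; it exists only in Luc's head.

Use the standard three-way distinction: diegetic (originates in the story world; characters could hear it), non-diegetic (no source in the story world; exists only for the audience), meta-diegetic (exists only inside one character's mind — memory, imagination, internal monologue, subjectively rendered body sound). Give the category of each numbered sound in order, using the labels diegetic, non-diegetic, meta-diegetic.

non-diegetic, meta-diegetic

(1) the narrator exists outside the story world, addressing only the audience → non-diegetic.
Sound (2): the sound is imagined by Luc; nothing in the story world is producing it and Bart can't hear it, so meta-diegetic.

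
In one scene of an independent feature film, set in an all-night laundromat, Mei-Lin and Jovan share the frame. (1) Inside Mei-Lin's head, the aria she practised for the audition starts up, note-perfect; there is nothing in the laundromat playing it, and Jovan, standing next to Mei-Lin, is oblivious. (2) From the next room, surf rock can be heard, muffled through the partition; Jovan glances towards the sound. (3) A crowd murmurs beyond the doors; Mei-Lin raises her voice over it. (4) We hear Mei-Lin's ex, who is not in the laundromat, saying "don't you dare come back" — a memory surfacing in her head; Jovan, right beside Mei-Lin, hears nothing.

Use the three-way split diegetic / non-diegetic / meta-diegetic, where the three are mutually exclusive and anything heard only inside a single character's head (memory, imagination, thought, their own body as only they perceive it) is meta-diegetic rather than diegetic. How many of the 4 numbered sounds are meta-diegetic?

2

Sound (1): the music is a memory playing inside Mei-Lin's mind alone; no real-world source, Jovan can't hear it, so meta-diegetic.
Sound (2): it's coming from the next room — a location within the story world — and Jovan reacts, so diegetic.
Sound (3): a crowd is part of the location's real environment, so diegetic.
(4) is meta-diegetic: it's Mei-Lin's recollection rendered as sound; the other character can't hear it.
So 2 of the 4 are meta-diegetic: (1), (4).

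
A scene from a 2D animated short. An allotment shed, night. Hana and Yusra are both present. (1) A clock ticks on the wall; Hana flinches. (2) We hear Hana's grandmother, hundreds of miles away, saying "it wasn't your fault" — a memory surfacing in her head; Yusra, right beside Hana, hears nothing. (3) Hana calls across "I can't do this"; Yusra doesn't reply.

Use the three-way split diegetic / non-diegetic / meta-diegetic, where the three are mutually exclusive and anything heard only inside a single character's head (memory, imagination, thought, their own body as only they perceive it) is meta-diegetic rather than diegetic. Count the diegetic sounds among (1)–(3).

2

(1) an in-world source (a clock); characters could hear it → diegetic.
Sound (2): it's Hana's recollection rendered as sound; the other character can't hear it, so meta-diegetic.
(3) is diegetic: on-screen dialogue — Hana speaks and Yusra is there to hear.
So 2 of the 3 are diegetic: (1), (3).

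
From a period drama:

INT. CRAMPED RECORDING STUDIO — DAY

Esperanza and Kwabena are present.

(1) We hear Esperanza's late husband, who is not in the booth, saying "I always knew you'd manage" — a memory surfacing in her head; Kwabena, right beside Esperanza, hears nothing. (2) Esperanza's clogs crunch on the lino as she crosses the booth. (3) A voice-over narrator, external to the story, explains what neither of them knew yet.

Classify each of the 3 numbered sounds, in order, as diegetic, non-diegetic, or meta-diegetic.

Sound (1): it's Esperanza's recollection rendered as sound; the other character can't hear it, so meta-diegetic.
Sound (2): it's the physical sound of Esperanza moving in the space, so diegetic.
(3) is non-diegetic: the narrator exists outside the story world, addressing only the audience.

meta-diegetic, diegetic, non-diegetic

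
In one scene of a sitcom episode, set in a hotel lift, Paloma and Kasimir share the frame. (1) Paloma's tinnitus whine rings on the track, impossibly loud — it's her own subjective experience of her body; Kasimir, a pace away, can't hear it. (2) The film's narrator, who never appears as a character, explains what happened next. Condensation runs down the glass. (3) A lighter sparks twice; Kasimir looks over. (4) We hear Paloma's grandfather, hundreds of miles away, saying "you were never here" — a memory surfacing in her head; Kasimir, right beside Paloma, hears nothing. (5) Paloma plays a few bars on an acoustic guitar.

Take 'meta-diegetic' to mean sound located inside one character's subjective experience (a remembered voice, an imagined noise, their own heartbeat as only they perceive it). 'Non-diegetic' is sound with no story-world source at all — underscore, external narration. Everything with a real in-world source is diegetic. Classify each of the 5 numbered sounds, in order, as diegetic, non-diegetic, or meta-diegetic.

(1) it's Paloma's internal bodily sensation rendered as sound; only Paloma 'hears' it → meta-diegetic.
Sound (2): external voice-over — not a character, not heard by anyone in the scene, so non-diegetic.
(3) an in-world source (a lighter); characters could hear it → diegetic.
Sound (4): the voice is a memory playing only inside Paloma's mind; Kasimir can't hear it, so meta-diegetic.
Sound (5): a character is playing an acoustic guitar on screen, so diegetic.

meta-diegetic, non-diegetic, diegetic, meta-diegetic, diegetic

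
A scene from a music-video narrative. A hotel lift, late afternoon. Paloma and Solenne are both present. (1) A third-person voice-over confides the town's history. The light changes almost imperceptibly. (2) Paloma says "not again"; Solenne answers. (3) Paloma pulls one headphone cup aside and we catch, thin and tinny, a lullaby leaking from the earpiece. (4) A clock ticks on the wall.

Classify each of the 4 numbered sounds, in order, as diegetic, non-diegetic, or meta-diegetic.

non-diegetic, diegetic, diegetic, diegetic

Sound (1): the narrator exists outside the story world, addressing only the audience, so non-diegetic.
(2) is diegetic: spoken by a character present in the story world.
(3) the headphones are an on-screen source → diegetic.
(4) is diegetic: an in-world source (a clock); characters could hear it.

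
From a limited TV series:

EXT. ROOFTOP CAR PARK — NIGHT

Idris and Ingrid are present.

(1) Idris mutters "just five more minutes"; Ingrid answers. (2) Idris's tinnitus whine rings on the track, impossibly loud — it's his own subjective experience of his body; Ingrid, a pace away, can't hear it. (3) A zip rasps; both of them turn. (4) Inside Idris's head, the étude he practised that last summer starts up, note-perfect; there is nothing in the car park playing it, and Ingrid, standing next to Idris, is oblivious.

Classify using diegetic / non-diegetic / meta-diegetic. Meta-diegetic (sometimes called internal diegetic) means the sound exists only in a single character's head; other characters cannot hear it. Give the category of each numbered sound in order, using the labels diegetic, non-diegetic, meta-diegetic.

(1) is diegetic: Idris is a character speaking aloud in the scene.
Sound (2): it's Idris's internal bodily sensation rendered as sound; only Idris 'hears' it, so meta-diegetic.
(3) an in-world source (a zip); characters could hear it → diegetic.
Sound (4): the music is a memory playing inside Idris's mind alone; no real-world source, Ingrid can't hear it, so meta-diegetic.

diegetic, meta-diegetic, diegetic, meta-diegetic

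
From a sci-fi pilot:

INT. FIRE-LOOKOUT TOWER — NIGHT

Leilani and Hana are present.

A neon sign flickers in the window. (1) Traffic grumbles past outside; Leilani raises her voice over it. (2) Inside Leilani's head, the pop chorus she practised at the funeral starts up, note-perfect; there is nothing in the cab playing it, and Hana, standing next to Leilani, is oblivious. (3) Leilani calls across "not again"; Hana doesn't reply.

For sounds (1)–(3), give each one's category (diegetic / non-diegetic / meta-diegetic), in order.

(1) is diegetic: traffic is part of the location's real environment.
(2) remembered music, private to Leilani — Hana is oblivious because it isn't in the room → meta-diegetic.
(3) Leilani is a character speaking aloud in the scene → diegetic.

diegetic, meta-diegetic, diegetic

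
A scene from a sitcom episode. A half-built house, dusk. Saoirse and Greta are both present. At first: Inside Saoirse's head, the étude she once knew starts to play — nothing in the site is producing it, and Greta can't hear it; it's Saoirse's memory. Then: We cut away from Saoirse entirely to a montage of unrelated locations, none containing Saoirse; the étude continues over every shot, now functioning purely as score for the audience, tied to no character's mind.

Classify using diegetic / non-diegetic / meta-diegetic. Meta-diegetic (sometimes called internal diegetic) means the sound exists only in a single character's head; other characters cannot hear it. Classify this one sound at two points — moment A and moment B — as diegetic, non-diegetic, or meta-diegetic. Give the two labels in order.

Moment A: the music lives inside Saoirse's mind alone; Greta can't hear it → meta-diegetic.
Moment B: once it plays over shots Saoirse isn't in, detached from any character's subjectivity, it's conventional underscore → non-diegetic.

meta-diegetic, non-diegetic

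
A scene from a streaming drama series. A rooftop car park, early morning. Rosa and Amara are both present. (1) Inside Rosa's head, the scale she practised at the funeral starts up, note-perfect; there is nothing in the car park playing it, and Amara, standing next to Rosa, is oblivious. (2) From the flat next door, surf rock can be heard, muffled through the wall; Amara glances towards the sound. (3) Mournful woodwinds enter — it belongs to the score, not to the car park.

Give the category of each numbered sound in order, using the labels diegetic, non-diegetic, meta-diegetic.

Sound (1): it lives in Rosa's subjectivity, not in the car park, so meta-diegetic.
Sound (2): off-screen diegetic: the source is out of frame but still in the story's space, so diegetic.
Sound (3): it has no source in the story world and no character can hear it — it's underscore, so non-diegetic.

meta-diegetic, diegetic, non-diegetic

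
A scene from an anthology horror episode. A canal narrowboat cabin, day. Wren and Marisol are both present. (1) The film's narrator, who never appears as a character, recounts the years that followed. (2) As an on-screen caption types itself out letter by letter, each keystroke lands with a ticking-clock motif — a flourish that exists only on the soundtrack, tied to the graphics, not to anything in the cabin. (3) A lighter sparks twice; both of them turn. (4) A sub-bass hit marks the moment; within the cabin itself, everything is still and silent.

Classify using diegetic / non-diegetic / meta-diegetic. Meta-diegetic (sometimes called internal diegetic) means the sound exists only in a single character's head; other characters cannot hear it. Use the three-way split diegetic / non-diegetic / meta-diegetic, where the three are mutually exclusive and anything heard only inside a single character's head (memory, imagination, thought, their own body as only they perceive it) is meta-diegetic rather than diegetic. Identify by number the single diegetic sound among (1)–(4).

(1) commentary laid over the scene from outside the fiction → non-diegetic.
Sound (2): it accompanies on-screen graphics, not anything inside the story world, so non-diegetic.
(3) is diegetic: a lighter is a real object/event in the scene's world.
Sound (4): it's a sound-design accent with no in-world source; no one in the scene can hear it, so non-diegetic.
Only (3) is diegetic.

3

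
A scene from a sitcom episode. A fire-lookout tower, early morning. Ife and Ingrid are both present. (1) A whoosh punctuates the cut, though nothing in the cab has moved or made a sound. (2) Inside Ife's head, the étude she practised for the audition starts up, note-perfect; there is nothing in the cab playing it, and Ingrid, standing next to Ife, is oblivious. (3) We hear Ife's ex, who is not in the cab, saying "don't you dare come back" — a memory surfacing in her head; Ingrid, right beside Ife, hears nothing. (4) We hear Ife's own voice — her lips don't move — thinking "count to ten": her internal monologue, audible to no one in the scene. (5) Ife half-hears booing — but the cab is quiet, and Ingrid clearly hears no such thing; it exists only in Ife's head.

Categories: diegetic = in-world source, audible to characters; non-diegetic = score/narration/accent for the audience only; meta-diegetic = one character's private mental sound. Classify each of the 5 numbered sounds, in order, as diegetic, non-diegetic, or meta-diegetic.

Sound (1): an editorial stinger — it belongs to the cut, not the story world, so non-diegetic.
Sound (2): remembered music, private to Ife — Ingrid is oblivious because it isn't in the room, so meta-diegetic.
(3) a remembered line, private to Ife — not present in the room, not audible to Ingrid → meta-diegetic.
(4) is meta-diegetic: internal monologue — inside Ife's mind, not spoken into the scene.
(5) Ife alone 'hears' it — an imagined sound, not present in the space → meta-diegetic.

non-diegetic, meta-diegetic, meta-diegetic, meta-diegetic, meta-diegetic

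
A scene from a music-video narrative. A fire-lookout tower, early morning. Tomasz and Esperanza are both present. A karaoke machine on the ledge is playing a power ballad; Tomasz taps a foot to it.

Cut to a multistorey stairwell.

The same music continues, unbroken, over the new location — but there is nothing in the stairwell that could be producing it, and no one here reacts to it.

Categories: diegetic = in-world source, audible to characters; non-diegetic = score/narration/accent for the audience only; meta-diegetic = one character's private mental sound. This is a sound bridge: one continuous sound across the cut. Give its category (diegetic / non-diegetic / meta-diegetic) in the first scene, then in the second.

Scene one: a karaoke machine is an on-screen source and Tomasz reacts to it → diegetic.
Scene two: there is no source in the stairwell and no one hears it — it's now underscore → non-diegetic.

diegetic, non-diegetic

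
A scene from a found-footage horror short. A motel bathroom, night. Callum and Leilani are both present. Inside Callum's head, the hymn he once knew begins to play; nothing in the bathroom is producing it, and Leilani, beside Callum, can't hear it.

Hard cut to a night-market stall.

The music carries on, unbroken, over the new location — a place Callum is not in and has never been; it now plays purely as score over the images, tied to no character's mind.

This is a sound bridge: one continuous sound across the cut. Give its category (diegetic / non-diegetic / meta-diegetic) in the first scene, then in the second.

meta-diegetic, non-diegetic

Scene one: the music exists only inside Callum's mind; Leilani can't hear it → meta-diegetic.
Scene two: it's detached from Callum entirely and plays over unrelated images with no in-world source — conventional underscore → non-diegetic.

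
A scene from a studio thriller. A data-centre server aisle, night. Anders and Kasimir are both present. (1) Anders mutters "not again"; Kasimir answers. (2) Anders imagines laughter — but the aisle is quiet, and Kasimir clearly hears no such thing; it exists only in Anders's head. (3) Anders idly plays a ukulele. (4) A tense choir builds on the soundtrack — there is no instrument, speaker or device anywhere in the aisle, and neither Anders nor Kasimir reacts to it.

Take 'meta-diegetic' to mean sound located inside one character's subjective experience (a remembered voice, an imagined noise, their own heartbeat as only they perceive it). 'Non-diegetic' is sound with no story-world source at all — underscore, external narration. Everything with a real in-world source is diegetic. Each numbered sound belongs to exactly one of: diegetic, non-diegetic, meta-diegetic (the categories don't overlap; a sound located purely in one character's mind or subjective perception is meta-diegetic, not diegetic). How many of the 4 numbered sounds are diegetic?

2

Sound (1): on-screen dialogue — Anders speaks and Kasimir is there to hear, so diegetic.
(2) is meta-diegetic: subjective to Anders: the aisle is silent and Kasimir hears nothing.
(3) Anders is producing the music live, in the story world → diegetic.
(4) is non-diegetic: score with no on-screen or off-screen source; it exists for the audience alone.
So 2 of the 4 are diegetic: (1), (3).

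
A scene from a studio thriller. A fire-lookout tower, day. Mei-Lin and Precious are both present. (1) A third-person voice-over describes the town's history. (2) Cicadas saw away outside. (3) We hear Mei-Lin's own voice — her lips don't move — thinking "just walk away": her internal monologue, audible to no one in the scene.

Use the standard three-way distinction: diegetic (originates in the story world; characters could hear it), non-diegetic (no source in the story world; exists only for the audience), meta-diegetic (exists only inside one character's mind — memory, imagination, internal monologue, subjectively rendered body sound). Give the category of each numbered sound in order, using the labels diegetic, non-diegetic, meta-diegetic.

(1) the narrator exists outside the story world, addressing only the audience → non-diegetic.
(2) it's the actual ambient sound of the location → diegetic.
Sound (3): internal monologue — inside Mei-Lin's mind, not spoken into the scene, so meta-diegetic.

non-diegetic, diegetic, meta-diegetic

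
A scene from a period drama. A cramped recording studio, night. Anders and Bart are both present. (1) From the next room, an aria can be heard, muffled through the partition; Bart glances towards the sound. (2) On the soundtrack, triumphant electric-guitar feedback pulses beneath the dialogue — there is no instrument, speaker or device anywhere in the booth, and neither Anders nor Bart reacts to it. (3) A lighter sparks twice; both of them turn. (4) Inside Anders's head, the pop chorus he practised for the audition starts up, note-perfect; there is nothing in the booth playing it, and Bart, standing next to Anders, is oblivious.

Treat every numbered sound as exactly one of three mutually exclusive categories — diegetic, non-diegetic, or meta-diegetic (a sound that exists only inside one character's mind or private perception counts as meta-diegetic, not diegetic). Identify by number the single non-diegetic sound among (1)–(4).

2

(1) is diegetic: the music has an off-screen but real-world source and a character hears it.
Sound (2): score with no on-screen or off-screen source; it exists for the audience alone, so non-diegetic.
(3) is diegetic: an in-world source (a lighter); characters could hear it.
Sound (4): the music is a memory playing inside Anders's mind alone; no real-world source, Bart can't hear it, so meta-diegetic.
Only (2) is non-diegetic.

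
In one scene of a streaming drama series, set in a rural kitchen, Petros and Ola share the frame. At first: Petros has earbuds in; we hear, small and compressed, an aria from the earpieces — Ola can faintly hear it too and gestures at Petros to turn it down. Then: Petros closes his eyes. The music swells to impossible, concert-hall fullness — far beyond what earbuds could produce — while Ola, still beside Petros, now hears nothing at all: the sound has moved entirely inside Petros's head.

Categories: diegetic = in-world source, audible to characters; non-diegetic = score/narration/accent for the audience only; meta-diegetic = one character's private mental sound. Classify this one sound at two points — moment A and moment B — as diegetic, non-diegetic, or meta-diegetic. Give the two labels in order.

diegetic, meta-diegetic

Moment A: the earbuds are a physical source both characters can hear → diegetic.
Moment B: the music now exists only as Petros's subjective experience; Ola can no longer hear it → meta-diegetic.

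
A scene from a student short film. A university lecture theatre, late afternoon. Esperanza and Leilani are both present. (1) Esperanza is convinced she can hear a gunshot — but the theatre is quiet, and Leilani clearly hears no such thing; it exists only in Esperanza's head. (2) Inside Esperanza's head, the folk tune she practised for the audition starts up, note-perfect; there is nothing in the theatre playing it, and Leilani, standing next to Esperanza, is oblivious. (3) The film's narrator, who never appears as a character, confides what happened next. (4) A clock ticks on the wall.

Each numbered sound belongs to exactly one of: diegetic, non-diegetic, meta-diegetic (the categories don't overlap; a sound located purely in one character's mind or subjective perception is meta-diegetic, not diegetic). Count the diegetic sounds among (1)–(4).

(1) Esperanza alone 'hears' it — an imagined sound, not present in the space → meta-diegetic.
(2) is meta-diegetic: remembered music, private to Esperanza — Leilani is oblivious because it isn't in the room.
Sound (3): the narrator exists outside the story world, addressing only the audience, so non-diegetic.
(4) is diegetic: an in-world source (a clock); characters could hear it.
Diegetic: (4) — that's 1.

1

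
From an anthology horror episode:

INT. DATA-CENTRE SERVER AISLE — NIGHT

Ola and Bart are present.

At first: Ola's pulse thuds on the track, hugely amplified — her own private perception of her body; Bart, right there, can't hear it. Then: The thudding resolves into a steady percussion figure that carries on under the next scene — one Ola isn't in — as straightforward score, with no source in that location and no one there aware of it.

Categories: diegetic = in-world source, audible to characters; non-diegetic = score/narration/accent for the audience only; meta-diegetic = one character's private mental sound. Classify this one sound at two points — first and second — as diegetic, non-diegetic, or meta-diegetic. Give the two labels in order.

First: it's Ola's subjective body sound, inaudible to Bart → meta-diegetic.
Second: detached from Ola and playing as sourceless score over a scene she isn't in — for the audience only → non-diegetic.

meta-diegetic, non-diegetic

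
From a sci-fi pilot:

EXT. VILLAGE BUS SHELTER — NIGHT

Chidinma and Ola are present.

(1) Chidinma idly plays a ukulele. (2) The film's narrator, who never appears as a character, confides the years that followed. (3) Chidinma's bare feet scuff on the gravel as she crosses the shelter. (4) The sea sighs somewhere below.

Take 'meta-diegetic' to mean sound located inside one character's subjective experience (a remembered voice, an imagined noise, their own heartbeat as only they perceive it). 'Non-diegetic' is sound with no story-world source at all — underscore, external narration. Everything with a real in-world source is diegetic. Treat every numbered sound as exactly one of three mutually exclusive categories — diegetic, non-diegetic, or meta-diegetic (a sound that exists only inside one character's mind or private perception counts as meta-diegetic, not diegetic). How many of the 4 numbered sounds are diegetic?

3

(1) a character is playing a ukulele on screen → diegetic.
Sound (2): commentary laid over the scene from outside the fiction, so non-diegetic.
(3) Chidinma's footsteps are produced in the story world → diegetic.
Sound (4): the sea is part of the location's real environment, so diegetic.
So 3 of the 4 are diegetic: (1), (3), (4).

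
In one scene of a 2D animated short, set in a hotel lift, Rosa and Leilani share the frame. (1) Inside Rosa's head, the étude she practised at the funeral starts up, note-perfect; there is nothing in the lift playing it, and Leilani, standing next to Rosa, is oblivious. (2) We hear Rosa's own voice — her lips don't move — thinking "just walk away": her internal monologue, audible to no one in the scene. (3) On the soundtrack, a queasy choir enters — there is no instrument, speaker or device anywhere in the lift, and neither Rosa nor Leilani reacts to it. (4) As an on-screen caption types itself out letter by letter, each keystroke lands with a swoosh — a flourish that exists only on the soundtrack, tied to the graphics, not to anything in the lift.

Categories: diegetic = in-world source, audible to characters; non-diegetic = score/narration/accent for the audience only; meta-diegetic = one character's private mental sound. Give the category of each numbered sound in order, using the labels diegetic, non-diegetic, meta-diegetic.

(1) it lives in Rosa's subjectivity, not in the lift → meta-diegetic.
(2) Rosa's thought-voice: a private mental sound no other character can hear → meta-diegetic.
(3) score with no on-screen or off-screen source; it exists for the audience alone → non-diegetic.
Sound (4): the caption isn't part of the story world, so neither is the sound tied to it, so non-diegetic.

meta-diegetic, meta-diegetic, non-diegetic, non-diegetic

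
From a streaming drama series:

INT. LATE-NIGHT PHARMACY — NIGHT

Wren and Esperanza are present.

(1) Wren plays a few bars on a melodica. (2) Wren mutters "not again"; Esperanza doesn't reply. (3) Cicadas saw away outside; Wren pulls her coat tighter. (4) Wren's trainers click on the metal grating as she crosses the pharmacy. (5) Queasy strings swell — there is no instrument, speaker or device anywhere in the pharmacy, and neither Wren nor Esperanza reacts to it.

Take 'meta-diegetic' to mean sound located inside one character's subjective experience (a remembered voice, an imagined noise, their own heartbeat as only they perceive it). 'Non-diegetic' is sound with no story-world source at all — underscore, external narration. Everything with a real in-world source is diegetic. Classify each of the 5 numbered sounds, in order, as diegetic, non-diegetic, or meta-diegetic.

(1) a character is playing a melodica on screen → diegetic.
(2) is diegetic: spoken by a character present in the story world.
Sound (3): it's the actual ambient sound of the location, so diegetic.
Sound (4): it's the physical sound of Wren moving in the space, so diegetic.
(5) is non-diegetic: it has no source in the story world and no character can hear it — it's underscore.

diegetic, diegetic, diegetic, diegetic, non-diegetic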